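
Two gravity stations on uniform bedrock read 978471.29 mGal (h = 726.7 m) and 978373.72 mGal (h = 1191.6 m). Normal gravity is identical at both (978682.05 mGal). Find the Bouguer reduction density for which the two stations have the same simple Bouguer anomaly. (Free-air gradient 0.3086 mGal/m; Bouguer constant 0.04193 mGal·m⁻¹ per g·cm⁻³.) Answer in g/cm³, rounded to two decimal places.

Δg_obs = 978373.72 − 978471.29 = -97.57 mGal over Δh = 1191.6 − 726.7 = 464.9 m
Equal Bouguer anomalies ⇒ Δg_obs + (0.3086 − 0.04193ρ)·Δh = 0
0.3086 − 0.04193ρ = −Δg_obs/Δh = 0.20987
ρ = (0.3086 − 0.20987) / 0.04193 = 2.35 g/cm³

2.35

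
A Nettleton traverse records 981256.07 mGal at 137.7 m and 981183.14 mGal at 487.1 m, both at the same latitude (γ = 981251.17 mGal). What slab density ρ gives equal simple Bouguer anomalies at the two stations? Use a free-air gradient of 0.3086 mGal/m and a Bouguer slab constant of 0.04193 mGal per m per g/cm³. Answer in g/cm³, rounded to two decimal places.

2.38

Δg_obs = 981183.14 − 981256.07 = -72.93 mGal over Δh = 487.1 − 137.7 = 349.4 m
Equal Bouguer anomalies ⇒ Δg_obs + (0.3086 − 0.04193ρ)·Δh = 0
0.3086 − 0.04193ρ = −Δg_obs/Δh = 0.20873
ρ = (0.3086 − 0.20873) / 0.04193 = 2.38 g/cm³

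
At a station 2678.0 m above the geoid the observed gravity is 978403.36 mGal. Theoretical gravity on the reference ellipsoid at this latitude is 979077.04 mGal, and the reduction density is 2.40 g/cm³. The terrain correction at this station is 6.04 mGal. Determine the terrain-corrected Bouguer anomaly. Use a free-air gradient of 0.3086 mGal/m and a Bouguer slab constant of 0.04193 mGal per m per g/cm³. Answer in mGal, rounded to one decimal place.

-110.7

Free-air correction = 0.3086 × 2678.0 = 826.43 mGal
Free-air anomaly = 978403.36 − 979077.04 + (826.43) = 152.75 mGal
Bouguer slab correction = 0.04193 × 2.40 × 2678.0 = 269.49 mGal
Simple Bouguer anomaly = 152.75 − (269.49) = -116.74 mGal
Complete Bouguer anomaly = -116.74 + 6.04 = -110.70 mGal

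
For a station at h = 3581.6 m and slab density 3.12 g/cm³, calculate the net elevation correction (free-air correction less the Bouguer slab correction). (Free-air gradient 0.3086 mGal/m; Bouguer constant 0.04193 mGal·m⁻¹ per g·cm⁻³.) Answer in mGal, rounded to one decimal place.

Combined gradient = 0.3086 − 0.04193 × 3.12 = 0.1777784 mGal/m
Combined elevation correction = 0.1777784 × 3581.6 = 636.7 mGal

636.7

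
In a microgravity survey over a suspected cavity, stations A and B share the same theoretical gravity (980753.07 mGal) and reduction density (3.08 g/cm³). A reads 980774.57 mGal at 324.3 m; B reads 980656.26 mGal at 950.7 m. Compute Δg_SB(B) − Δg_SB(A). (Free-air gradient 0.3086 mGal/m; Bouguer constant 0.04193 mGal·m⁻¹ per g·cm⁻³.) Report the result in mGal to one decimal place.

-5.9

Δg_SB(A) = 980774.57 − 980753.07 + 0.3086×324.3 − 0.04193×3.08×324.3 = 79.70 mGal
Δg_SB(B) = 980656.26 − 980753.07 + 0.3086×950.7 − 0.04193×3.08×950.7 = 73.80 mGal
Difference = 73.80 − (79.70) = -5.90 mGal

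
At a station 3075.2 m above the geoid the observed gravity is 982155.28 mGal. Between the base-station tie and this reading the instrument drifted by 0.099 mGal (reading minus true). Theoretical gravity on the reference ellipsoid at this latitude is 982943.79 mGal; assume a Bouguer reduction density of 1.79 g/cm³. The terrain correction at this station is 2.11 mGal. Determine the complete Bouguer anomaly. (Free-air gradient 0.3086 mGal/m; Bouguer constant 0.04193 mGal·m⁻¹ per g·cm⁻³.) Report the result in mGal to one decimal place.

-68.3

Drift-corrected reading = 982155.28 − (0.099) = 982155.181 mGal
Free-air correction = 0.3086 × 3075.2 = 949.01 mGal
Free-air anomaly = 982155.181 − 982943.79 + (949.01) = 160.401 mGal
Bouguer slab correction = 0.04193 × 1.79 × 3075.2 = 230.81 mGal
Simple Bouguer anomaly = 160.401 − (230.81) = -70.409 mGal
Complete Bouguer anomaly = -70.409 + 2.11 = -68.299 mGal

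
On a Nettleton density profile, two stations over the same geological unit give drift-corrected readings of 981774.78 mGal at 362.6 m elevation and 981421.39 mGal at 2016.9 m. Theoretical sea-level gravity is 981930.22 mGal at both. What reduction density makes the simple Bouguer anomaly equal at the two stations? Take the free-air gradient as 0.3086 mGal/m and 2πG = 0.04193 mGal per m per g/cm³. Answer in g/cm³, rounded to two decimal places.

2.27

Δg_obs = 981421.39 − 981774.78 = -353.39 mGal over Δh = 2016.9 − 362.6 = 1654.3 m
Equal Bouguer anomalies ⇒ Δg_obs + (0.3086 − 0.04193ρ)·Δh = 0
0.3086 − 0.04193ρ = −Δg_obs/Δh = 0.21362
ρ = (0.3086 − 0.21362) / 0.04193 = 2.27 g/cm³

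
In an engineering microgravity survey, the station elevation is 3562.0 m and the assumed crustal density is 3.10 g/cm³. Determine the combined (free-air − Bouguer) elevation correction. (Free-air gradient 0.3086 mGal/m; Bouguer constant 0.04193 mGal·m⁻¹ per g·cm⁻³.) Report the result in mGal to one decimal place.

636.2

Combined gradient = 0.3086 − 0.04193 × 3.10 = 0.1786170 mGal/m
Combined elevation correction = 0.1786170 × 3562.0 = 636.2 mGal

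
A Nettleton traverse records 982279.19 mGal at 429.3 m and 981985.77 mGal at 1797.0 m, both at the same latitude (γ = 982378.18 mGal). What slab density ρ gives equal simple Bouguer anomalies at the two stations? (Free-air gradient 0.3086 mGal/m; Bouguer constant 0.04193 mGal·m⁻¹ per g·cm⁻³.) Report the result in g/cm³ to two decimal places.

Δg_obs = 981985.77 − 982279.19 = -293.42 mGal over Δh = 1797.0 − 429.3 = 1367.7 m
Equal Bouguer anomalies ⇒ Δg_obs + (0.3086 − 0.04193ρ)·Δh = 0
0.3086 − 0.04193ρ = −Δg_obs/Δh = 0.21454
ρ = (0.3086 − 0.21454) / 0.04193 = 2.24 g/cm³

2.24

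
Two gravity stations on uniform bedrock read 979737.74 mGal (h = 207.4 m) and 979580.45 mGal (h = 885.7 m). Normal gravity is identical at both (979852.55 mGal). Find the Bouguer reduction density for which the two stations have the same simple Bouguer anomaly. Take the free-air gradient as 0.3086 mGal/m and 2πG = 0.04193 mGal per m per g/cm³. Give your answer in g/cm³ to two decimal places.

1.83

Δg_obs = 979580.45 − 979737.74 = -157.29 mGal over Δh = 885.7 − 207.4 = 678.3 m
Equal Bouguer anomalies ⇒ Δg_obs + (0.3086 − 0.04193ρ)·Δh = 0
0.3086 − 0.04193ρ = −Δg_obs/Δh = 0.23189
ρ = (0.3086 − 0.23189) / 0.04193 = 1.83 g/cm³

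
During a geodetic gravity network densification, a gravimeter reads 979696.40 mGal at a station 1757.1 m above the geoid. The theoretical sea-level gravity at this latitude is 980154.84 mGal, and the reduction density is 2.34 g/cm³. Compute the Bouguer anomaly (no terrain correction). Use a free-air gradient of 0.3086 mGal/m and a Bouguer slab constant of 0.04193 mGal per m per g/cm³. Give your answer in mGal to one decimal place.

-88.6

Free-air correction = 0.3086 × 1757.1 = 542.24 mGal
Free-air anomaly = 979696.40 − 980154.84 + (542.24) = 83.80 mGal
Bouguer slab correction = 0.04193 × 2.34 × 1757.1 = 172.40 mGal
Simple Bouguer anomaly = 83.80 − (172.40) = -88.60 mGal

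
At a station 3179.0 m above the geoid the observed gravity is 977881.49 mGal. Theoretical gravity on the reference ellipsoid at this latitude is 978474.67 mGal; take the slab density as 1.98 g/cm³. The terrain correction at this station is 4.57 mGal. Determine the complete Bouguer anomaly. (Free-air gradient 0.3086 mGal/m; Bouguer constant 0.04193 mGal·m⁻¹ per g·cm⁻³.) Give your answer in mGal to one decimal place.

Free-air correction = 0.3086 × 3179.0 = 981.04 mGal
Free-air anomaly = 977881.49 − 978474.67 + (981.04) = 387.86 mGal
Bouguer slab correction = 0.04193 × 1.98 × 3179.0 = 263.93 mGal
Simple Bouguer anomaly = 387.86 − (263.93) = 123.93 mGal
Complete Bouguer anomaly = 123.93 + 4.57 = 128.50 mGal

128.5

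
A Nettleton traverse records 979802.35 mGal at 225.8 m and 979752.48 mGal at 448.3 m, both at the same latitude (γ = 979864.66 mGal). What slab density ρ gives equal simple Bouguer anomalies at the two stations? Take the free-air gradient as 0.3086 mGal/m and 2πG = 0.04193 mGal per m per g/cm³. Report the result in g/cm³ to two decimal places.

Δg_obs = 979752.48 − 979802.35 = -49.87 mGal over Δh = 448.3 − 225.8 = 222.5 m
Equal Bouguer anomalies ⇒ Δg_obs + (0.3086 − 0.04193ρ)·Δh = 0
0.3086 − 0.04193ρ = −Δg_obs/Δh = 0.22413
ρ = (0.3086 − 0.22413) / 0.04193 = 2.01 g/cm³

2.01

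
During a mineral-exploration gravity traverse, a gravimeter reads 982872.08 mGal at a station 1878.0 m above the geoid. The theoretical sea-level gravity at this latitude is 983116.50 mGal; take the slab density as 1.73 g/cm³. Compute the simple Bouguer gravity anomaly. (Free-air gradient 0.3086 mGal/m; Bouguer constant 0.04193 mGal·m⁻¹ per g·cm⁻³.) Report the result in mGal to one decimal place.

198.9

Free-air correction = 0.3086 × 1878.0 = 579.55 mGal
Free-air anomaly = 982872.08 − 983116.50 + (579.55) = 335.13 mGal
Bouguer slab correction = 0.04193 × 1.73 × 1878.0 = 136.23 mGal
Simple Bouguer anomaly = 335.13 − (136.23) = 198.90 mGal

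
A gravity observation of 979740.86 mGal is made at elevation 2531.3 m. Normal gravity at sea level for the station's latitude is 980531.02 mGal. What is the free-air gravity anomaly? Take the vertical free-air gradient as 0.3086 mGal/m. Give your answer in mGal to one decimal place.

-9.0

Free-air correction = 0.3086 × 2531.3 = 781.16 mGal
Free-air anomaly = 979740.86 − 980531.02 + (781.16) = -9.00 mGal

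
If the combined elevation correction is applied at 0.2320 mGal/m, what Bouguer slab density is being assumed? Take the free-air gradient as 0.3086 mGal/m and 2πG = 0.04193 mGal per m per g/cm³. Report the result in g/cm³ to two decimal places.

0.2320 = 0.3086 − 0.04193 × ρ
ρ = (0.3086 − 0.2320) / 0.04193 = 1.83 g/cm³

1.83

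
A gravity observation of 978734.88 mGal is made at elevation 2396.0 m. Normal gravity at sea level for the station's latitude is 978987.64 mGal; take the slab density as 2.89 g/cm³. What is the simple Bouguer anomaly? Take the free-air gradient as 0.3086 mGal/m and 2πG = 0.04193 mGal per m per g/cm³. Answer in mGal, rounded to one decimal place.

196.3

Free-air correction = 0.3086 × 2396.0 = 739.41 mGal
Free-air anomaly = 978734.88 − 978987.64 + (739.41) = 486.65 mGal
Bouguer slab correction = 0.04193 × 2.89 × 2396.0 = 290.34 mGal
Simple Bouguer anomaly = 486.65 − (290.34) = 196.31 mGal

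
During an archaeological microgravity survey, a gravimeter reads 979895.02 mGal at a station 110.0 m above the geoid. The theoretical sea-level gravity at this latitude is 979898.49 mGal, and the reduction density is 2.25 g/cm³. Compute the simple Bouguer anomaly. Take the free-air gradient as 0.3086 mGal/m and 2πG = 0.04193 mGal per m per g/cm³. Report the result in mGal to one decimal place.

20.1

Free-air correction = 0.3086 × 110.0 = 33.95 mGal
Free-air anomaly = 979895.02 − 979898.49 + (33.95) = 30.48 mGal
Bouguer slab correction = 0.04193 × 2.25 × 110.0 = 10.38 mGal
Simple Bouguer anomaly = 30.48 − (10.38) = 20.10 mGal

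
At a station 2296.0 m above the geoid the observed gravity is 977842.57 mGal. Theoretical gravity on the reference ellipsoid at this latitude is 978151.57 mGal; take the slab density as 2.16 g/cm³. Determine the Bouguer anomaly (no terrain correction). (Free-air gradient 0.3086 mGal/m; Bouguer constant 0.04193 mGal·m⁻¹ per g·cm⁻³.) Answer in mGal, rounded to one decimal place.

Free-air correction = 0.3086 × 2296.0 = 708.55 mGal
Free-air anomaly = 977842.57 − 978151.57 + (708.55) = 399.55 mGal
Bouguer slab correction = 0.04193 × 2.16 × 2296.0 = 207.95 mGal
Simple Bouguer anomaly = 399.55 − (207.95) = 191.60 mGal

191.6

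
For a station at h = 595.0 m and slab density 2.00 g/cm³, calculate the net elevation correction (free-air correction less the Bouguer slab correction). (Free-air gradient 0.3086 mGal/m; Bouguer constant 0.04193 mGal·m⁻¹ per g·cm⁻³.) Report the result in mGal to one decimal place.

Combined gradient = 0.3086 − 0.04193 × 2.00 = 0.2247400 mGal/m
Combined elevation correction = 0.2247400 × 595.0 = 133.7 mGal

133.7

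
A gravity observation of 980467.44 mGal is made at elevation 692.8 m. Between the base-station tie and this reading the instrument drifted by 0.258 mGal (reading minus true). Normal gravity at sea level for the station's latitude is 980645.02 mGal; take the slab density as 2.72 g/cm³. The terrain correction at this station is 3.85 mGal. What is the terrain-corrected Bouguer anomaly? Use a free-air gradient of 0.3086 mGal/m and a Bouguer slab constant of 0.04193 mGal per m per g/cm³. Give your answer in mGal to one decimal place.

-39.2

Drift-corrected reading = 980467.44 − (0.258) = 980467.182 mGal
Free-air correction = 0.3086 × 692.8 = 213.80 mGal
Free-air anomaly = 980467.182 − 980645.02 + (213.80) = 35.962 mGal
Bouguer slab correction = 0.04193 × 2.72 × 692.8 = 79.01 mGal
Simple Bouguer anomaly = 35.962 − (79.01) = -43.048 mGal
Complete Bouguer anomaly = -43.048 + 3.85 = -39.198 mGal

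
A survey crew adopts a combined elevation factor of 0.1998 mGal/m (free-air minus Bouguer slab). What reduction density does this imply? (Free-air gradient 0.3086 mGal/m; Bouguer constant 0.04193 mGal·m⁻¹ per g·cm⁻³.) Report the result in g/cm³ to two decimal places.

0.1998 = 0.3086 − 0.04193 × ρ
ρ = (0.3086 − 0.1998) / 0.04193 = 2.59 g/cm³

2.59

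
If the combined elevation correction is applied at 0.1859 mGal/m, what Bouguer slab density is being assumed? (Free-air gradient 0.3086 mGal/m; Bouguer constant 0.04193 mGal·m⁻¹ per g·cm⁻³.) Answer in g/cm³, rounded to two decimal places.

0.1859 = 0.3086 − 0.04193 × ρ
ρ = (0.3086 − 0.1859) / 0.04193 = 2.93 g/cm³

2.93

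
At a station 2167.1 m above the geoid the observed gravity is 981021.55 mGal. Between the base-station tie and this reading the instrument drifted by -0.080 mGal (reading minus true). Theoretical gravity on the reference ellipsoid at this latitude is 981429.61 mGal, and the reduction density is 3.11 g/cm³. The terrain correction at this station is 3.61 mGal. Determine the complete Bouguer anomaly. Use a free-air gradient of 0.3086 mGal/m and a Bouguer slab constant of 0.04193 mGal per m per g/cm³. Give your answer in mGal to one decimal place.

-18.2

Drift-corrected reading = 981021.55 − (-0.080) = 981021.630 mGal
Free-air correction = 0.3086 × 2167.1 = 668.77 mGal
Free-air anomaly = 981021.630 − 981429.61 + (668.77) = 260.790 mGal
Bouguer slab correction = 0.04193 × 3.11 × 2167.1 = 282.59 mGal
Simple Bouguer anomaly = 260.790 − (282.59) = -21.800 mGal
Complete Bouguer anomaly = -21.800 + 3.61 = -18.190 mGal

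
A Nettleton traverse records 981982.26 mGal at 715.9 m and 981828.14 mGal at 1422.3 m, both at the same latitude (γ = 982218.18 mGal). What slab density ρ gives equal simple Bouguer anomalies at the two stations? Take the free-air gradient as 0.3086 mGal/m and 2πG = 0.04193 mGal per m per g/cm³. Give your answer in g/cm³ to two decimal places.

2.16

Δg_obs = 981828.14 − 981982.26 = -154.12 mGal over Δh = 1422.3 − 715.9 = 706.4 m
Equal Bouguer anomalies ⇒ Δg_obs + (0.3086 − 0.04193ρ)·Δh = 0
0.3086 − 0.04193ρ = −Δg_obs/Δh = 0.21818
ρ = (0.3086 − 0.21818) / 0.04193 = 2.16 g/cm³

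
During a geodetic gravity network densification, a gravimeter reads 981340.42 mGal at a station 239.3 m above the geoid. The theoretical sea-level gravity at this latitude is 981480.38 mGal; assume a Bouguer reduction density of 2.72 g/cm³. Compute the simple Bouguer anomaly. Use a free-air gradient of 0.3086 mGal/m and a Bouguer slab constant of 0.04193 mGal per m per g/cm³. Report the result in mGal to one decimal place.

-93.4

Free-air correction = 0.3086 × 239.3 = 73.85 mGal
Free-air anomaly = 981340.42 − 981480.38 + (73.85) = -66.11 mGal
Bouguer slab correction = 0.04193 × 2.72 × 239.3 = 27.29 mGal
Simple Bouguer anomaly = -66.11 − (27.29) = -93.40 mGal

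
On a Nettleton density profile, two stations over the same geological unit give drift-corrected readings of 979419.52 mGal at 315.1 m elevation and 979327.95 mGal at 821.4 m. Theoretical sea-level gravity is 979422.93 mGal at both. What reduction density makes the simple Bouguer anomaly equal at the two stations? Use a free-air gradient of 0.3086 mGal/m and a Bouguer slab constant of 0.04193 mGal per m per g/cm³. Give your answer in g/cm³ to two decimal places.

3.05

Δg_obs = 979327.95 − 979419.52 = -91.57 mGal over Δh = 821.4 − 315.1 = 506.3 m
Equal Bouguer anomalies ⇒ Δg_obs + (0.3086 − 0.04193ρ)·Δh = 0
0.3086 − 0.04193ρ = −Δg_obs/Δh = 0.18086
ρ = (0.3086 − 0.18086) / 0.04193 = 3.05 g/cm³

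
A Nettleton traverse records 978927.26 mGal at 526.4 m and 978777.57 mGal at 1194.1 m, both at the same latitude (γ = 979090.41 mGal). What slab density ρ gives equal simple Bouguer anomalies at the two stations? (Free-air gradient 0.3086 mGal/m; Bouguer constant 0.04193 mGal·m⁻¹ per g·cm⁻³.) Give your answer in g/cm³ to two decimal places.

2.01

Δg_obs = 978777.57 − 978927.26 = -149.69 mGal over Δh = 1194.1 − 526.4 = 667.7 m
Equal Bouguer anomalies ⇒ Δg_obs + (0.3086 − 0.04193ρ)·Δh = 0
0.3086 − 0.04193ρ = −Δg_obs/Δh = 0.22419
ρ = (0.3086 − 0.22419) / 0.04193 = 2.01 g/cm³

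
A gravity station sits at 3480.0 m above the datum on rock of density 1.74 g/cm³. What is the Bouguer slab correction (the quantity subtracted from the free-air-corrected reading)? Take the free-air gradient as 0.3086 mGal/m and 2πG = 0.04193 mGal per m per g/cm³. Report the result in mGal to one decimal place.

253.9

Bouguer slab correction = 0.04193 × 1.74 × 3480.0 = 253.9 mGal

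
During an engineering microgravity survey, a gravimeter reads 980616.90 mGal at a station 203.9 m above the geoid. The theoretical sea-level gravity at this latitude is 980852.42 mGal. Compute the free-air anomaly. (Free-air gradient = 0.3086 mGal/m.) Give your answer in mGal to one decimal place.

-172.6

Free-air correction = 0.3086 × 203.9 = 62.92 mGal
Free-air anomaly = 980616.90 − 980852.42 + (62.92) = -172.60 mGal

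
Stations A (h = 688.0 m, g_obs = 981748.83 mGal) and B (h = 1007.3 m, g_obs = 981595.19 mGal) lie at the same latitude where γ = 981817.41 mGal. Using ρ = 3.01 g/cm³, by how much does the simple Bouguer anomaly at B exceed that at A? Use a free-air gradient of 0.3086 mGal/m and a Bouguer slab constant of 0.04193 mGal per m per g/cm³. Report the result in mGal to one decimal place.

-95.4

Δg_SB(A) = 981748.83 − 981817.41 + 0.3086×688.0 − 0.04193×3.01×688.0 = 56.90 mGal
Δg_SB(B) = 981595.19 − 981817.41 + 0.3086×1007.3 − 0.04193×3.01×1007.3 = -38.50 mGal
Difference = -38.50 − (56.90) = -95.40 mGal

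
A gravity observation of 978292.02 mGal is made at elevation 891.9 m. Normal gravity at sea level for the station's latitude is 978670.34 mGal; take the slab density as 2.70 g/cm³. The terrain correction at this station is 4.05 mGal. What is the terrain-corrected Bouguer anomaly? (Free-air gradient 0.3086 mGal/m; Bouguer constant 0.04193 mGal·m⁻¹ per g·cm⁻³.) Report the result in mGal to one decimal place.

-200.0

Free-air correction = 0.3086 × 891.9 = 275.24 mGal
Free-air anomaly = 978292.02 − 978670.34 + (275.24) = -103.08 mGal
Bouguer slab correction = 0.04193 × 2.70 × 891.9 = 100.97 mGal
Simple Bouguer anomaly = -103.08 − (100.97) = -204.05 mGal
Complete Bouguer anomaly = -204.05 + 4.05 = -200.00 mGal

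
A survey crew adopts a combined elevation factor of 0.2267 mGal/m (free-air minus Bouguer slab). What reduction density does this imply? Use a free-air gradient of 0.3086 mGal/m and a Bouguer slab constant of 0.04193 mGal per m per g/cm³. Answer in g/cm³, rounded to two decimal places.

0.2267 = 0.3086 − 0.04193 × ρ
ρ = (0.3086 − 0.2267) / 0.04193 = 1.95 g/cm³

1.95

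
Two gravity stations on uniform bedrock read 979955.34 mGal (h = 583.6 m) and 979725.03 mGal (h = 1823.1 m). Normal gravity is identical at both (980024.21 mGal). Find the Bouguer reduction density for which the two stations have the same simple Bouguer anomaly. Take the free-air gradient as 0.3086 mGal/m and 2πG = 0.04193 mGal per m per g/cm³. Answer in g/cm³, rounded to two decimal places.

2.93

Δg_obs = 979725.03 − 979955.34 = -230.31 mGal over Δh = 1823.1 − 583.6 = 1239.5 m
Equal Bouguer anomalies ⇒ Δg_obs + (0.3086 − 0.04193ρ)·Δh = 0
0.3086 − 0.04193ρ = −Δg_obs/Δh = 0.18581
ρ = (0.3086 − 0.18581) / 0.04193 = 2.93 g/cm³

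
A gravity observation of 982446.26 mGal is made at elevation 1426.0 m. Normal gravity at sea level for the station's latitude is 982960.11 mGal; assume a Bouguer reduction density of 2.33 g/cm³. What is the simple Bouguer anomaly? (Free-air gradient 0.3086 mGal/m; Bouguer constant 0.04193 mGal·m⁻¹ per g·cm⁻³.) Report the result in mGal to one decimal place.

-213.1

Free-air correction = 0.3086 × 1426.0 = 440.06 mGal
Free-air anomaly = 982446.26 − 982960.11 + (440.06) = -73.79 mGal
Bouguer slab correction = 0.04193 × 2.33 × 1426.0 = 139.32 mGal
Simple Bouguer anomaly = -73.79 − (139.32) = -213.11 mGal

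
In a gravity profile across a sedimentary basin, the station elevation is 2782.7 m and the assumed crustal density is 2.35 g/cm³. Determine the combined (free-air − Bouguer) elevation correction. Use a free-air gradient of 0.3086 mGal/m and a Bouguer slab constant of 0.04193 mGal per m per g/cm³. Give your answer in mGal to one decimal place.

Combined gradient = 0.3086 − 0.04193 × 2.35 = 0.2100645 mGal/m
Combined elevation correction = 0.2100645 × 2782.7 = 584.5 mGal

584.5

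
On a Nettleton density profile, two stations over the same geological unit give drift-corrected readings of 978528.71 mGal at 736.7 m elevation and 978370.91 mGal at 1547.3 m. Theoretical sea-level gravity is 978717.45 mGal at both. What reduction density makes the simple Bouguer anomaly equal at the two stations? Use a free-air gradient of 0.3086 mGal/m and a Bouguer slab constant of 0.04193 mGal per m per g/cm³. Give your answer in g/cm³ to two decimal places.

2.72

Δg_obs = 978370.91 − 978528.71 = -157.80 mGal over Δh = 1547.3 − 736.7 = 810.6 m
Equal Bouguer anomalies ⇒ Δg_obs + (0.3086 − 0.04193ρ)·Δh = 0
0.3086 − 0.04193ρ = −Δg_obs/Δh = 0.19467
ρ = (0.3086 − 0.19467) / 0.04193 = 2.72 g/cm³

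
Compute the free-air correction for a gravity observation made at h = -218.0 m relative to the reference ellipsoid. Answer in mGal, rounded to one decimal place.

Free-air correction = 0.3086 × -218.0 = -67.3 mGal

-67.3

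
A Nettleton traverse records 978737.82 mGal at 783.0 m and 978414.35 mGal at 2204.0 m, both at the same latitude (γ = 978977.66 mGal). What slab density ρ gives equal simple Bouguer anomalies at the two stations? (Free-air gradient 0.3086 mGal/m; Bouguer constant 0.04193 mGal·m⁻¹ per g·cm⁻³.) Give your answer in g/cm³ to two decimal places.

1.93

Δg_obs = 978414.35 − 978737.82 = -323.47 mGal over Δh = 2204.0 − 783.0 = 1421.0 m
Equal Bouguer anomalies ⇒ Δg_obs + (0.3086 − 0.04193ρ)·Δh = 0
0.3086 − 0.04193ρ = −Δg_obs/Δh = 0.22764
ρ = (0.3086 − 0.22764) / 0.04193 = 1.93 g/cm³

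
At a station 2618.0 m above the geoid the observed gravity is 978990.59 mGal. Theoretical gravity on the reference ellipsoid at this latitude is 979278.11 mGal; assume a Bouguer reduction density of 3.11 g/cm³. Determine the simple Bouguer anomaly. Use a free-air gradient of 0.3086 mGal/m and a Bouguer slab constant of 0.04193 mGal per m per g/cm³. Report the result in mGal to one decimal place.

179.0

Free-air correction = 0.3086 × 2618.0 = 807.91 mGal
Free-air anomaly = 978990.59 − 979278.11 + (807.91) = 520.39 mGal
Bouguer slab correction = 0.04193 × 3.11 × 2618.0 = 341.39 mGal
Simple Bouguer anomaly = 520.39 − (341.39) = 179.00 mGal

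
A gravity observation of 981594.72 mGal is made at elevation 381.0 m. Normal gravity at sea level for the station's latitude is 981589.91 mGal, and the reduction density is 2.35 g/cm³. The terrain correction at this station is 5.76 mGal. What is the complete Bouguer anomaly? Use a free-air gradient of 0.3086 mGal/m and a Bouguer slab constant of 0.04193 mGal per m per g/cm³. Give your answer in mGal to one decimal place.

90.6

Free-air correction = 0.3086 × 381.0 = 117.58 mGal
Free-air anomaly = 981594.72 − 981589.91 + (117.58) = 122.39 mGal
Bouguer slab correction = 0.04193 × 2.35 × 381.0 = 37.54 mGal
Simple Bouguer anomaly = 122.39 − (37.54) = 84.85 mGal
Complete Bouguer anomaly = 84.85 + 5.76 = 90.61 mGal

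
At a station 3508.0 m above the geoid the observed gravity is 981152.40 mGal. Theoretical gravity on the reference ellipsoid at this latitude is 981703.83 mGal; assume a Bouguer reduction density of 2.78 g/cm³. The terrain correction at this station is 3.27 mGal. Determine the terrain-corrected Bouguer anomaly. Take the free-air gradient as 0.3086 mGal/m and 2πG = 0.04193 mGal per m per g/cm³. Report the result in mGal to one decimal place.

Free-air correction = 0.3086 × 3508.0 = 1082.57 mGal
Free-air anomaly = 981152.40 − 981703.83 + (1082.57) = 531.14 mGal
Bouguer slab correction = 0.04193 × 2.78 × 3508.0 = 408.91 mGal
Simple Bouguer anomaly = 531.14 − (408.91) = 122.23 mGal
Complete Bouguer anomaly = 122.23 + 3.27 = 125.50 mGal

125.5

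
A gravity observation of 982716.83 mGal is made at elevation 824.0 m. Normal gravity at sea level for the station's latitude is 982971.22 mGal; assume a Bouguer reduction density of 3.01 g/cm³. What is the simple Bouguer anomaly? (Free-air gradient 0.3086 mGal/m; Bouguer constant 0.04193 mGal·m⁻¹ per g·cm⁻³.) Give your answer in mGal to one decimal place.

Free-air correction = 0.3086 × 824.0 = 254.29 mGal
Free-air anomaly = 982716.83 − 982971.22 + (254.29) = -0.10 mGal
Bouguer slab correction = 0.04193 × 3.01 × 824.0 = 104.00 mGal
Simple Bouguer anomaly = -0.10 − (104.00) = -104.10 mGal

-104.1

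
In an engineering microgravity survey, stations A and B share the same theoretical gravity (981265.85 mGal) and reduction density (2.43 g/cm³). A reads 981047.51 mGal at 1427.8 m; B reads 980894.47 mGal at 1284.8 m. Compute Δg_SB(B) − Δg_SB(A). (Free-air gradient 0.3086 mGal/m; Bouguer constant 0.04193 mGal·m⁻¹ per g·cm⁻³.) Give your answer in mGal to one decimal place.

-182.6

Δg_SB(A) = 981047.51 − 981265.85 + 0.3086×1427.8 − 0.04193×2.43×1427.8 = 76.80 mGal
Δg_SB(B) = 980894.47 − 981265.85 + 0.3086×1284.8 − 0.04193×2.43×1284.8 = -105.80 mGal
Difference = -105.80 − (76.80) = -182.60 mGal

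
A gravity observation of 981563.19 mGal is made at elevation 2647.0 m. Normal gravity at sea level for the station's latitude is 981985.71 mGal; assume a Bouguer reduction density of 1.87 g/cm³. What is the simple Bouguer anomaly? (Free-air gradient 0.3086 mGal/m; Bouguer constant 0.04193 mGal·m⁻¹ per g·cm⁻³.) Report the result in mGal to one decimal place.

186.8

Free-air correction = 0.3086 × 2647.0 = 816.86 mGal
Free-air anomaly = 981563.19 − 981985.71 + (816.86) = 394.34 mGal
Bouguer slab correction = 0.04193 × 1.87 × 2647.0 = 207.55 mGal
Simple Bouguer anomaly = 394.34 − (207.55) = 186.79 mGal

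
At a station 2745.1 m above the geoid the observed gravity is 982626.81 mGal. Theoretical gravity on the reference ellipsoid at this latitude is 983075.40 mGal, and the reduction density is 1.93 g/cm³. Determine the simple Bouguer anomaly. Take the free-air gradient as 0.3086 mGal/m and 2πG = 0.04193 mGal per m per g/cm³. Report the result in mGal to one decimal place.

Free-air correction = 0.3086 × 2745.1 = 847.14 mGal
Free-air anomaly = 982626.81 − 983075.40 + (847.14) = 398.55 mGal
Bouguer slab correction = 0.04193 × 1.93 × 2745.1 = 222.15 mGal
Simple Bouguer anomaly = 398.55 − (222.15) = 176.40 mGal

176.4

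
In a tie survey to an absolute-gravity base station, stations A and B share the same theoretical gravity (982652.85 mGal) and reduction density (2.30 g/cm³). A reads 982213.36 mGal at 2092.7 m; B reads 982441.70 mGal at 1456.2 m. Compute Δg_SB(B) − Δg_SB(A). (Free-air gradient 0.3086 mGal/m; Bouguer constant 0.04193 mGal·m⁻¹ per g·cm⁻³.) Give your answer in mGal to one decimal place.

Δg_SB(A) = 982213.36 − 982652.85 + 0.3086×2092.7 − 0.04193×2.30×2092.7 = 4.50 mGal
Δg_SB(B) = 982441.70 − 982652.85 + 0.3086×1456.2 − 0.04193×2.30×1456.2 = 97.80 mGal
Difference = 97.80 − (4.50) = 93.30 mGal

93.3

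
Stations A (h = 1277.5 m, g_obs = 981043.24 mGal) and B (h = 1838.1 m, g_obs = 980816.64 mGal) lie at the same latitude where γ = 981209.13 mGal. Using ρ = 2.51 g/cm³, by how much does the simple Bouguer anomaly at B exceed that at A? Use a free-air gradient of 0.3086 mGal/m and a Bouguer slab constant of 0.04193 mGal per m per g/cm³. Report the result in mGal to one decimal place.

-112.6

Δg_SB(A) = 981043.24 − 981209.13 + 0.3086×1277.5 − 0.04193×2.51×1277.5 = 93.90 mGal
Δg_SB(B) = 980816.64 − 981209.13 + 0.3086×1838.1 − 0.04193×2.51×1838.1 = -18.70 mGal
Difference = -18.70 − (93.90) = -112.60 mGal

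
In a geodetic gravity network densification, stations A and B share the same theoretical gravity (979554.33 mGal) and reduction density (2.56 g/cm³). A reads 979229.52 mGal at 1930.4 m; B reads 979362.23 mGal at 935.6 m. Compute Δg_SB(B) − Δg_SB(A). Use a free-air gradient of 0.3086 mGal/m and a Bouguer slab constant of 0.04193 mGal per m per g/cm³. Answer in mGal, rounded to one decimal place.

Δg_SB(A) = 979229.52 − 979554.33 + 0.3086×1930.4 − 0.04193×2.56×1930.4 = 63.70 mGal
Δg_SB(B) = 979362.23 − 979554.33 + 0.3086×935.6 − 0.04193×2.56×935.6 = -3.80 mGal
Difference = -3.80 − (63.70) = -67.50 mGal

-67.5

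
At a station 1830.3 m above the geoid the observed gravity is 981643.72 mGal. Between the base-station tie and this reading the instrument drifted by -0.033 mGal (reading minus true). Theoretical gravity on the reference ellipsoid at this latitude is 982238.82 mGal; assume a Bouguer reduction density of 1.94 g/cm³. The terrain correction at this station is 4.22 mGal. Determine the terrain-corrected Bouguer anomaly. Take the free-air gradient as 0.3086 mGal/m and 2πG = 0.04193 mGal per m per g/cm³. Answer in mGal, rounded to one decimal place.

Drift-corrected reading = 981643.72 − (-0.033) = 981643.753 mGal
Free-air correction = 0.3086 × 1830.3 = 564.83 mGal
Free-air anomaly = 981643.753 − 982238.82 + (564.83) = -30.237 mGal
Bouguer slab correction = 0.04193 × 1.94 × 1830.3 = 148.88 mGal
Simple Bouguer anomaly = -30.237 − (148.88) = -179.117 mGal
Complete Bouguer anomaly = -179.117 + 4.22 = -174.897 mGal

-174.9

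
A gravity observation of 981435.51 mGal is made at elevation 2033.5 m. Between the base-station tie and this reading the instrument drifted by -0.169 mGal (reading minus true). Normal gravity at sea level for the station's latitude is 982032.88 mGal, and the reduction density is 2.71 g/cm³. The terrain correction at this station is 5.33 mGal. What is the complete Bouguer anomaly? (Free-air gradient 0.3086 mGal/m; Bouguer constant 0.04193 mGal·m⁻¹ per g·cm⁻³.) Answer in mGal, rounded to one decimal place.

Drift-corrected reading = 981435.51 − (-0.169) = 981435.679 mGal
Free-air correction = 0.3086 × 2033.5 = 627.54 mGal
Free-air anomaly = 981435.679 − 982032.88 + (627.54) = 30.339 mGal
Bouguer slab correction = 0.04193 × 2.71 × 2033.5 = 231.07 mGal
Simple Bouguer anomaly = 30.339 − (231.07) = -200.731 mGal
Complete Bouguer anomaly = -200.731 + 5.33 = -195.401 mGal

-195.4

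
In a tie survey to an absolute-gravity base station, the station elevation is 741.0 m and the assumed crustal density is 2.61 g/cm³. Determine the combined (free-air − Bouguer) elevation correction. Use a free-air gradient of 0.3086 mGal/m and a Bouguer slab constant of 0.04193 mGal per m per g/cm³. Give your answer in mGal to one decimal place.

147.6

Combined gradient = 0.3086 − 0.04193 × 2.61 = 0.1991627 mGal/m
Combined elevation correction = 0.1991627 × 741.0 = 147.6 mGal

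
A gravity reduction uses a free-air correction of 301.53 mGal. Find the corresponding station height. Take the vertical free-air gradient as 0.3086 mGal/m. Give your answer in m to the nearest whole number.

977

h = 301.53 / 0.3086 = 977.09 m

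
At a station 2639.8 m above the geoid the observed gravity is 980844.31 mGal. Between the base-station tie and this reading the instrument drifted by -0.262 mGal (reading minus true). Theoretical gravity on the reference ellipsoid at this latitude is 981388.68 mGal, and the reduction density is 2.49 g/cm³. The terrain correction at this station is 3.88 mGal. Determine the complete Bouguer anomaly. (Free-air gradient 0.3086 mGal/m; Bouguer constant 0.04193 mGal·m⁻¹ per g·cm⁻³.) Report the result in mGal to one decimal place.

-1.2

Drift-corrected reading = 980844.31 − (-0.262) = 980844.572 mGal
Free-air correction = 0.3086 × 2639.8 = 814.64 mGal
Free-air anomaly = 980844.572 − 981388.68 + (814.64) = 270.532 mGal
Bouguer slab correction = 0.04193 × 2.49 × 2639.8 = 275.61 mGal
Simple Bouguer anomaly = 270.532 − (275.61) = -5.078 mGal
Complete Bouguer anomaly = -5.078 + 3.88 = -1.198 mGal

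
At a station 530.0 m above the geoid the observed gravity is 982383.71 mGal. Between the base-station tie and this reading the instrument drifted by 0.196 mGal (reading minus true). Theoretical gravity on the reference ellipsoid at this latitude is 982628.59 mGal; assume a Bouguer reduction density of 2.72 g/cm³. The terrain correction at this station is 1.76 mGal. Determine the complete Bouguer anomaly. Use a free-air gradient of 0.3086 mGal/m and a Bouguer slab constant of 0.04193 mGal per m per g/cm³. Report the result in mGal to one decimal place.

Drift-corrected reading = 982383.71 − (0.196) = 982383.514 mGal
Free-air correction = 0.3086 × 530.0 = 163.56 mGal
Free-air anomaly = 982383.514 − 982628.59 + (163.56) = -81.516 mGal
Bouguer slab correction = 0.04193 × 2.72 × 530.0 = 60.45 mGal
Simple Bouguer anomaly = -81.516 − (60.45) = -141.966 mGal
Complete Bouguer anomaly = -141.966 + 1.76 = -140.206 mGal

-140.2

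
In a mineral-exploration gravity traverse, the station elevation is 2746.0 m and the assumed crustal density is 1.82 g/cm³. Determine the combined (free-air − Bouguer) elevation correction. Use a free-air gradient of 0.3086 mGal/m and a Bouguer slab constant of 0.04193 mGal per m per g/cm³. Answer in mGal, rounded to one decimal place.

Combined gradient = 0.3086 − 0.04193 × 1.82 = 0.2322874 mGal/m
Combined elevation correction = 0.2322874 × 2746.0 = 637.9 mGal

637.9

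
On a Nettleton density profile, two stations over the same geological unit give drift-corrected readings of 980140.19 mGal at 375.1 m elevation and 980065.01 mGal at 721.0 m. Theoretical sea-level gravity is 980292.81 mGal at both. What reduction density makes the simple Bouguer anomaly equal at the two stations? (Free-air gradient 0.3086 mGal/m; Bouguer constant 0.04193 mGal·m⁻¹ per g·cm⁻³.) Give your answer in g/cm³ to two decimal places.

Δg_obs = 980065.01 − 980140.19 = -75.18 mGal over Δh = 721.0 − 375.1 = 345.9 m
Equal Bouguer anomalies ⇒ Δg_obs + (0.3086 − 0.04193ρ)·Δh = 0
0.3086 − 0.04193ρ = −Δg_obs/Δh = 0.21735
ρ = (0.3086 − 0.21735) / 0.04193 = 2.18 g/cm³

2.18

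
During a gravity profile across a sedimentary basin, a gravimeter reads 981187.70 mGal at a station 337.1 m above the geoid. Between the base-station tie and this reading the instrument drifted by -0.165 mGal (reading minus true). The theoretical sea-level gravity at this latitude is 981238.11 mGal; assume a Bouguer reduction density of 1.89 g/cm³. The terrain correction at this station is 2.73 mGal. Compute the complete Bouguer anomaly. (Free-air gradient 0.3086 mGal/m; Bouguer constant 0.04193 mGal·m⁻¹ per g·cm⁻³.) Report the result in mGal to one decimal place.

Drift-corrected reading = 981187.70 − (-0.165) = 981187.865 mGal
Free-air correction = 0.3086 × 337.1 = 104.03 mGal
Free-air anomaly = 981187.865 − 981238.11 + (104.03) = 53.785 mGal
Bouguer slab correction = 0.04193 × 1.89 × 337.1 = 26.71 mGal
Simple Bouguer anomaly = 53.785 − (26.71) = 27.075 mGal
Complete Bouguer anomaly = 27.075 + 2.73 = 29.805 mGal

29.8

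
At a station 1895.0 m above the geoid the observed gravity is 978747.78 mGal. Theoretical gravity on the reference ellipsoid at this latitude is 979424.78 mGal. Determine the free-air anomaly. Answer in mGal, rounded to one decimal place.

Free-air correction = 0.3086 × 1895.0 = 584.80 mGal
Free-air anomaly = 978747.78 − 979424.78 + (584.80) = -92.20 mGal

-92.2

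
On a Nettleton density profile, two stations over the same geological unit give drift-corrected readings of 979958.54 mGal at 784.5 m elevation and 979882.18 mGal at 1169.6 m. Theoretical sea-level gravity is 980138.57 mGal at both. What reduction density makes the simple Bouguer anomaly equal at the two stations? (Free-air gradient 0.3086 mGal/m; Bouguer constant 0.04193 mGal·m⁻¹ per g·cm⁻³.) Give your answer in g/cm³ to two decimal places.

2.63

Δg_obs = 979882.18 − 979958.54 = -76.36 mGal over Δh = 1169.6 − 784.5 = 385.1 m
Equal Bouguer anomalies ⇒ Δg_obs + (0.3086 − 0.04193ρ)·Δh = 0
0.3086 − 0.04193ρ = −Δg_obs/Δh = 0.19829
ρ = (0.3086 − 0.19829) / 0.04193 = 2.63 g/cm³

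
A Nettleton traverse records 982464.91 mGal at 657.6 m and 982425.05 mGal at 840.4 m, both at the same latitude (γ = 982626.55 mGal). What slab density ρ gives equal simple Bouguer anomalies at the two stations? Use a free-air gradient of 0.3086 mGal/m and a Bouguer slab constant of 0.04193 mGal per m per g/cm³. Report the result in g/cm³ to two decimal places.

Δg_obs = 982425.05 − 982464.91 = -39.86 mGal over Δh = 840.4 − 657.6 = 182.8 m
Equal Bouguer anomalies ⇒ Δg_obs + (0.3086 − 0.04193ρ)·Δh = 0
0.3086 − 0.04193ρ = −Δg_obs/Δh = 0.21805
ρ = (0.3086 − 0.21805) / 0.04193 = 2.16 g/cm³

2.16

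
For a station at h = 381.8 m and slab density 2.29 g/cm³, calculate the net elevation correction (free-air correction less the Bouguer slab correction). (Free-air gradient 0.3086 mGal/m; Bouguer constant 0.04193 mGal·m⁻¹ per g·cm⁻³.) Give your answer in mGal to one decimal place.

Combined gradient = 0.3086 − 0.04193 × 2.29 = 0.2125803 mGal/m
Combined elevation correction = 0.2125803 × 381.8 = 81.2 mGal

81.2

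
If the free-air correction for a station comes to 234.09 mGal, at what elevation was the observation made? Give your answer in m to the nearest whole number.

h = 234.09 / 0.3086 = 758.55 m

759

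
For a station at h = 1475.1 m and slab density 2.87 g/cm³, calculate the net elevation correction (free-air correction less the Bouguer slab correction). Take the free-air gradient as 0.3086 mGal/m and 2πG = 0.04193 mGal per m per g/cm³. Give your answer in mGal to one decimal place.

Combined gradient = 0.3086 − 0.04193 × 2.87 = 0.1882609 mGal/m
Combined elevation correction = 0.1882609 × 1475.1 = 277.7 mGal

277.7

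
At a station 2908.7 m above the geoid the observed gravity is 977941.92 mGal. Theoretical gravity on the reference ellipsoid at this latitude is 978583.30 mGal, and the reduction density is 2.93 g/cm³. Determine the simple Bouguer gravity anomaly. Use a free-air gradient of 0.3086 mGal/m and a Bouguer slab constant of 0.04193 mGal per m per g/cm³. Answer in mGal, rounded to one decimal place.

Free-air correction = 0.3086 × 2908.7 = 897.62 mGal
Free-air anomaly = 977941.92 − 978583.30 + (897.62) = 256.24 mGal
Bouguer slab correction = 0.04193 × 2.93 × 2908.7 = 357.35 mGal
Simple Bouguer anomaly = 256.24 − (357.35) = -101.11 mGal

-101.1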